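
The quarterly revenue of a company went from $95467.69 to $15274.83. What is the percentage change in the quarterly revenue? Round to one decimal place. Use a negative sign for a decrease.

-84.0%

Change: $15274.83 − $95467.69 = -$80192.86.
Relative to the original: -$80192.86 ÷ $95467.69 ≈ -84.0%.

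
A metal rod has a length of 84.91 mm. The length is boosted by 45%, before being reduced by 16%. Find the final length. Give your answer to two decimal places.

103.42 mm

Apply the 45% increase: 84.91 × 1.45 = 123.1195.
Apply the 16% decrease: 123.1195 × 0.84 = 103.42038 ≈ 103.42.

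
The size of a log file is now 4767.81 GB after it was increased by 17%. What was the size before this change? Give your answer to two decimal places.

4075.05 GB

The overall multiplier applied was 1.17.
So the original size was 4767.81 ÷ 1.17 ≈ 4075.05 GB.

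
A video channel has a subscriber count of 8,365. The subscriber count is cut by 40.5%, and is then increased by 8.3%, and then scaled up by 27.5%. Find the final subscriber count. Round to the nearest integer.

Each change multiplies by a factor: 0.595 × 1.083 × 1.275 = 0.821590875.
8,365 × 0.821590875 = 6872.607669375 ≈ 6,873.

6,873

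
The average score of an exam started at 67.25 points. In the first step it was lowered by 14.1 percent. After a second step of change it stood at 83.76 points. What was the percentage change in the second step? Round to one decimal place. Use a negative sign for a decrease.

After the first step: 67.25 × 0.859 = 57.76775.
Second-step multiplier: 83.76 ÷ 57.76775 ≈ 1.44994.
That is a change of 45.0%.

45.0%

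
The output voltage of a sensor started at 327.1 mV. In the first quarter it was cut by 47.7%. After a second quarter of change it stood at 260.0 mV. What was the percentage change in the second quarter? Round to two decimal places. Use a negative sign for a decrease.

After the first quarter: 327.1 × 0.523 = 171.0733.
Second-quarter multiplier: 260.0 ÷ 171.0733 ≈ 1.519816.
That is a change of 51.98%.

51.98%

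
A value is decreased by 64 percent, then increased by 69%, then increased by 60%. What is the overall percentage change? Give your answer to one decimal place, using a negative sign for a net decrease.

A 64% decrease multiplies by 0.36.
Then a 69% increase: 0.36 × 1.69 = 0.6084.
Then a 60% increase: 0.6084 × 1.6 = 0.97344.
Overall factor 0.97344, i.e. -2.7%.

-2.7%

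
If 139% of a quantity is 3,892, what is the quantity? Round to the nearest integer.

2,800

3,892 ÷ 1.39 = 2,800.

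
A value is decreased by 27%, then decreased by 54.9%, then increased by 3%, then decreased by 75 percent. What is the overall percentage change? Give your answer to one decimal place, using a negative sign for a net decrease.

-91.5%

The combined multiplier is 0.73 × 0.451 × 1.03 × 0.25 = 0.084776725.
That corresponds to a decrease of 91.5%.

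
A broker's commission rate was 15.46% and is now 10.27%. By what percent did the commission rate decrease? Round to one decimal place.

The change is 10.27 − 15.46 = -5.19 percentage points.
Relative to the original 15.46%, that is -5.19 ÷ 15.46 ≈ -33.6%.
So the commission rate fell by 33.6%.

33.6%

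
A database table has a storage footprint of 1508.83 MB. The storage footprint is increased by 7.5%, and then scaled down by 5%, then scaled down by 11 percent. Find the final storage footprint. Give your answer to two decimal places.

Apply the 7.5% increase: 1508.83 × 1.075 = 1621.99225.
Apply the 5% decrease: 1621.99225 × 0.95 = 1540.8926375.
11% decrease: 1540.8926375 × 0.89 = 1371.394447375 ≈ 1371.39.

1371.39 MB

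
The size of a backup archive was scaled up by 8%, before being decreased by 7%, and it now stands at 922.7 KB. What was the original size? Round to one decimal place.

918.7 KB

Undoing the 7% decrease: 922.7 ÷ 0.93 ≈ 992.150538.
Undoing the 8% increase: 992.150538 ÷ 1.08 ≈ 918.7 KB.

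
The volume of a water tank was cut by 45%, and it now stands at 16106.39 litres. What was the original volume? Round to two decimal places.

The overall multiplier applied was 0.55.
So the original volume was 16106.39 ÷ 0.55 ≈ 29284.35 litres.

29284.35 litres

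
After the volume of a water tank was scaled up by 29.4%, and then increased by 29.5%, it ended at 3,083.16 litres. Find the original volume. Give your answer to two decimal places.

1,839.89 litres

Undoing the 29.5% increase: 3,083.16 ÷ 1.295 ≈ 2380.818533.
Undoing the 29.4% increase: 2380.818533 ÷ 1.294 ≈ 1,839.89 litres.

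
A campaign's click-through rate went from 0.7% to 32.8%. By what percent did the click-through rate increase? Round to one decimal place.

4585.7%

The change is 32.8 − 0.7 = 32.1 percentage points.
Relative to the original 0.7%, that is 32.1 ÷ 0.7 ≈ 4585.7%.
So the click-through rate rose by 4585.7%.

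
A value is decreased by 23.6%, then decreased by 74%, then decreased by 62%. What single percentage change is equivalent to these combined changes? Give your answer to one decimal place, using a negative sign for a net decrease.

-92.5%

A 23.6% decrease multiplies by 0.764.
Then a 74% decrease: 0.764 × 0.26 = 0.19864.
Then a 62% decrease: 0.19864 × 0.38 = 0.0754832.
Overall factor 0.0754832, i.e. -92.5%.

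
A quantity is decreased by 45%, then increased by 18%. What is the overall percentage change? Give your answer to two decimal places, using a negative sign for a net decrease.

The combined multiplier is 0.55 × 1.18 = 0.649.
That corresponds to a decrease of 35.10%.

-35.10%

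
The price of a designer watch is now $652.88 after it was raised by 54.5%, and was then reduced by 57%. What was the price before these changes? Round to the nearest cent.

The overall multiplier applied was 1.545 × 0.43 = 0.66435.
So the original price was $652.88 ÷ 0.66435 ≈ $982.74.

$982.74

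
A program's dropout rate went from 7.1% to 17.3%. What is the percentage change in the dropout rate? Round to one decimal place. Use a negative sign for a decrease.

The change is 17.3 − 7.1 = 10.2 percentage points.
Relative to the original 7.1%, that is 10.2 ÷ 7.1 ≈ 143.7%.

143.7%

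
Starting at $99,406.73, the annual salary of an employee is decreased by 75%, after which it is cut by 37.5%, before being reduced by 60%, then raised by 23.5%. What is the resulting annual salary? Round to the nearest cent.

75% decrease: $99,406.73 × 0.25 = $24851.6825.
After the 37.5% decrease: $24851.6825 × 0.625 = $15532.3015625.
Apply the 60% decrease: $15532.3015625 × 0.4 = $6212.920625.
After the 23.5% increase: $6212.920625 × 1.235 = $7672.956971875 ≈ $7,672.96.

$7,672.96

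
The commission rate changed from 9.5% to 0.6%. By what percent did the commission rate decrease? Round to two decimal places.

93.68%

The change is 0.6 − 9.5 = -8.9 percentage points.
Relative to the original 9.5%, that is -8.9 ÷ 9.5 ≈ -93.68%.
So the commission rate fell by 93.68%.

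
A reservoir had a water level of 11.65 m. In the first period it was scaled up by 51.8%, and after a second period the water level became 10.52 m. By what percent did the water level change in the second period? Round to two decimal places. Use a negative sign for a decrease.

After the first period: 11.65 × 1.518 = 17.6847.
Second-period multiplier: 10.52 ÷ 17.6847 ≈ 0.594864.
That is a change of -40.51%.

-40.51%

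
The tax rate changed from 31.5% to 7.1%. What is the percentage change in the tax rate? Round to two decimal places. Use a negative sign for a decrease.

-77.46%

The change is 7.1 − 31.5 = -24.4 percentage points.
Relative to the original 31.5%, that is -24.4 ÷ 31.5 ≈ -77.46%.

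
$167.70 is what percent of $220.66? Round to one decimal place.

$167.70 ÷ $220.66 ≈ 76.0%.

76.0%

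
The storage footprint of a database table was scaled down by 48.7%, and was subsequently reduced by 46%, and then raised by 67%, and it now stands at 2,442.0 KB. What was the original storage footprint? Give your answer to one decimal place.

Undoing the 67% increase: 2,442.0 ÷ 1.67 ≈ 1462.275449.
Undoing the 46% decrease: 1462.275449 ÷ 0.54 ≈ 2707.917498.
Undoing the 48.7% decrease: 2707.917498 ÷ 0.513 ≈ 5,278.6 KB.

5,278.6 KB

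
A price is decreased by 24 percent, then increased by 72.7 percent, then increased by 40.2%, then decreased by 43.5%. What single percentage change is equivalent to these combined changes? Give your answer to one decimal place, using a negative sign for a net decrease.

4.0%

A 24% decrease multiplies by 0.76.
Then a 72.7% increase: 0.76 × 1.727 = 1.31252.
Then a 40.2% increase: 1.31252 × 1.402 = 1.84015304.
Then a 43.5% decrease: 1.84015304 × 0.565 = 1.0396864676.
Overall factor 1.0396864676, i.e. 4.0%.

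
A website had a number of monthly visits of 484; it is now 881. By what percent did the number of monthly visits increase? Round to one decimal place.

82.0%

Change: 881 − 484 = 397.
Relative to the original: 397 ÷ 484 ≈ 82.0%.
So the number of monthly visits increased by 82.0%.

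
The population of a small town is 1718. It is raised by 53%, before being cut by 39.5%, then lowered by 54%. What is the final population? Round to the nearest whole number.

732

Each change multiplies by a factor: 1.53 × 0.605 × 0.46 = 0.425799.
1718 × 0.425799 = 731.522682 ≈ 732.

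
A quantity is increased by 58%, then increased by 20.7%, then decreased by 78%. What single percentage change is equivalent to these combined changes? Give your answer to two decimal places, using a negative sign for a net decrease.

-58.04%

A 58% increase multiplies by 1.58.
Then a 20.7% increase: 1.58 × 1.207 = 1.90706.
Then a 78% decrease: 1.90706 × 0.22 = 0.4195532.
Overall factor 0.4195532, i.e. -58.04%.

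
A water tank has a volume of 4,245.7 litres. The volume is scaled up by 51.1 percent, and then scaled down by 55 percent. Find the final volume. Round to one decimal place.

Each change multiplies by a factor: 1.511 × 0.45 = 0.67995.
4,245.7 × 0.67995 = 2886.863715 ≈ 2,886.9.

2,886.9 litres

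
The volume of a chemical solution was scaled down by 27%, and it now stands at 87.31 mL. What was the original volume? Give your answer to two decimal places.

The overall multiplier applied was 0.73.
So the original volume was 87.31 ÷ 0.73 ≈ 119.60 mL.

119.60 mL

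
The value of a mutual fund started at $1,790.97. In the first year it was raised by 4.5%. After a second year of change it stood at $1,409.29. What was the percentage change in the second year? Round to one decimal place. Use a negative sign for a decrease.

-24.7%

After the first year: $1,790.97 × 1.045 = $1871.56365.
Second-year multiplier: $1,409.29 ÷ $1871.56365 ≈ 0.753.
That is a change of -24.7%.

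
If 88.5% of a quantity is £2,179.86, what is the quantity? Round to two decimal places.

£2,179.86 ÷ 0.885 ≈ £2,463.12.

£2,463.12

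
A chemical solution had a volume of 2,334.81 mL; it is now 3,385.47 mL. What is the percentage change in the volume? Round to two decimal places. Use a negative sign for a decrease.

45.00%

Change: 3,385.47 − 2,334.81 = 1,050.66.
Relative to the original: 1,050.66 ÷ 2,334.81 ≈ 45.00%.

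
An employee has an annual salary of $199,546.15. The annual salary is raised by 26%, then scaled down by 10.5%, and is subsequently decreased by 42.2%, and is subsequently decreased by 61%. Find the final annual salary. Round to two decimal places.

After the 26% increase: $199,546.15 × 1.26 = $251428.149.
10.5% decrease: $251428.149 × 0.895 = $225028.193355.
Apply the 42.2% decrease: $225028.193355 × 0.578 = $130066.29575919.
61% decrease: $130066.29575919 × 0.39 = $50725.8553460841 ≈ $50,725.86.

$50,725.86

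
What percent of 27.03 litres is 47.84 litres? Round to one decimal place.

177.0%

47.84 litres ÷ 27.03 litres ≈ 177.0%.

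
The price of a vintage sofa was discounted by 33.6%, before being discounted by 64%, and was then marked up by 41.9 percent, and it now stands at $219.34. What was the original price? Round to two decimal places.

$646.64

The overall multiplier applied was 0.664 × 0.36 × 1.419 = 0.33919776.
So the original price was $219.34 ÷ 0.33919776 ≈ $646.64.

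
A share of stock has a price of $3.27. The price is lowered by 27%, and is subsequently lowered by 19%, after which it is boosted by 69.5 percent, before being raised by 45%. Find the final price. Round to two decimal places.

27% decrease: $3.27 × 0.73 = $2.3871.
Apply the 19% decrease: $2.3871 × 0.81 = $1.933551.
Apply the 69.5% increase: $1.933551 × 1.695 = $3.277368945.
Apply the 45% increase: $3.277368945 × 1.45 = $4.75218497025 ≈ $4.75.

$4.75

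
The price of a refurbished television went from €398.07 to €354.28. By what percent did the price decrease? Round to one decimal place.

11.0%

Change: €354.28 − €398.07 = -€43.79.
Relative to the original: -€43.79 ÷ €398.07 ≈ -11.0%.
So the price decreased by 11.0%.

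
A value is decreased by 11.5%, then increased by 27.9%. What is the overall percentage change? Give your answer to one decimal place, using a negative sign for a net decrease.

The combined multiplier is 0.885 × 1.279 = 1.131915.
That corresponds to an increase of 13.2%.

13.2%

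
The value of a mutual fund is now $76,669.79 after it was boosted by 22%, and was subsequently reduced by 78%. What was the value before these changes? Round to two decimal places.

$285,654.96

Undoing the 78% decrease: $76,669.79 ÷ 0.22 ≈ $348499.045455.
Undoing the 22% increase: $348499.045455 ÷ 1.22 ≈ $285,654.96.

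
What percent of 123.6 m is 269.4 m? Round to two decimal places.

217.96%

269.4 m ÷ 123.6 m ≈ 217.96%.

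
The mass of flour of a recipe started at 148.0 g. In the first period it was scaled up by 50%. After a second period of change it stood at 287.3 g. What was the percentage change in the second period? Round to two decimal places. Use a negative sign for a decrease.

After the first period: 148.0 × 1.5 = 222.
Second-period multiplier: 287.3 ÷ 222 ≈ 1.294144.
That is a change of 29.41%.

29.41%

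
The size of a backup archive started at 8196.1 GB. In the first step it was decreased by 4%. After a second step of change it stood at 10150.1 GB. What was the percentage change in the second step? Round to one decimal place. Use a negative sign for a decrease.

After the first step: 8196.1 × 0.96 = 7868.256.
Second-step multiplier: 10150.1 ÷ 7868.256 ≈ 1.29001.
That is a change of 29.0%.

29.0%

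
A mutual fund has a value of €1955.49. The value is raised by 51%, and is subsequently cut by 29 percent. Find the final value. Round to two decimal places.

€2096.48

Apply the 51% increase: €1955.49 × 1.51 = €2952.7899.
Apply the 29% decrease: €2952.7899 × 0.71 = €2096.480829 ≈ €2096.48.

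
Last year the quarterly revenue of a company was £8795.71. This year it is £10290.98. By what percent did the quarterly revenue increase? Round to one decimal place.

Change: £10290.98 − £8795.71 = £1495.27.
Relative to the original: £1495.27 ÷ £8795.71 ≈ 17.0%.
So the quarterly revenue increased by 17.0%.

17.0%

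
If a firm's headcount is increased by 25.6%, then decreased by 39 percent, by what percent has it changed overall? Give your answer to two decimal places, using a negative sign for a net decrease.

A 25.6% increase multiplies by 1.256.
Then a 39% decrease: 1.256 × 0.61 = 0.76616.
Overall factor 0.76616, i.e. -23.38%.

-23.38%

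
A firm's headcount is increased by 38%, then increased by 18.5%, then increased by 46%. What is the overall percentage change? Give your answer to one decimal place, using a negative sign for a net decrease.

138.8%

The combined multiplier is 1.38 × 1.185 × 1.46 = 2.387538.
That corresponds to an increase of 138.8%.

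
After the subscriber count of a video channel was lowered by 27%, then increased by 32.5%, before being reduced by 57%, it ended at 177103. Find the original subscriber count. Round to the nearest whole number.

425813

The overall multiplier applied was 0.73 × 1.325 × 0.43 = 0.4159175.
So the original subscriber count was 177103 ÷ 0.4159175 ≈ 425813.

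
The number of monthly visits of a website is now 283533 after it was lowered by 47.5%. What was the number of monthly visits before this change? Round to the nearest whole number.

540063

The overall multiplier applied was 0.525.
So the original number of monthly visits was 283533 ÷ 0.525 ≈ 540063.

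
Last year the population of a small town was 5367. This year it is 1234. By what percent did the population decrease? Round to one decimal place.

77.0%

Change: 1234 − 5367 = -4133.
Relative to the original: -4133 ÷ 5367 ≈ -77.0%.
So the population decreased by 77.0%.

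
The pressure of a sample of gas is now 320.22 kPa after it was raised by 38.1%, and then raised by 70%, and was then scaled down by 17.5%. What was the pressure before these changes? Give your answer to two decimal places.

165.33 kPa

The overall multiplier applied was 1.381 × 1.7 × 0.825 = 1.9368525.
So the original pressure was 320.22 ÷ 1.9368525 ≈ 165.33 kPa.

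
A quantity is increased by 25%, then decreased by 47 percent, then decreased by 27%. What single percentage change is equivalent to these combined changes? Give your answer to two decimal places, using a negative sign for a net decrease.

-51.64%

A 25% increase multiplies by 1.25.
Then a 47% decrease: 1.25 × 0.53 = 0.6625.
Then a 27% decrease: 0.6625 × 0.73 = 0.483625.
Overall factor 0.483625, i.e. -51.64%.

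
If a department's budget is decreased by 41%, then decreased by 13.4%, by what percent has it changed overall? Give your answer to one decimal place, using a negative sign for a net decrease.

-48.9%

The combined multiplier is 0.59 × 0.866 = 0.51094.
That corresponds to a decrease of 48.9%.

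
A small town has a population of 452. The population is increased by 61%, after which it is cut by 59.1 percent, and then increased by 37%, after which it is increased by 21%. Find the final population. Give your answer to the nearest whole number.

Each change multiplies by a factor: 1.61 × 0.409 × 1.37 × 1.21 = 1.091578873.
452 × 1.091578873 = 493.393650596 ≈ 493.

493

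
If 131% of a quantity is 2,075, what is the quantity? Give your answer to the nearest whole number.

2,075 ÷ 1.31 ≈ 1,584.

1,584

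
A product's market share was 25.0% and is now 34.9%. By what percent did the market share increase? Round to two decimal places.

The change is 34.9 − 25.0 = 9.9 percentage points.
Relative to the original 25.0%, that is 9.9 ÷ 25.0 = 39.60%.
So the market share rose by 39.60%.

39.60%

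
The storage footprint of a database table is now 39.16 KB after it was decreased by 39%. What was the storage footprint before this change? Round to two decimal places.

The overall multiplier applied was 0.61.
So the original storage footprint was 39.16 ÷ 0.61 ≈ 64.20 KB.

64.20 KB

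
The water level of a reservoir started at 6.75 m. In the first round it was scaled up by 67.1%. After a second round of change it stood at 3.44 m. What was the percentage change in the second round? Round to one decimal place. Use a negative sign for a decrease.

-69.5%

After the first round: 6.75 × 1.671 = 11.27925.
Second-round multiplier: 3.44 ÷ 11.27925 ≈ 0.30498.
That is a change of -69.5%.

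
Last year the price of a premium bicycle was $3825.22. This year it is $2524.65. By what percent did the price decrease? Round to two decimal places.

Change: $2524.65 − $3825.22 = -$1300.57.
Relative to the original: -$1300.57 ÷ $3825.22 ≈ -34.00%.
So the price decreased by 34.00%.

34.00%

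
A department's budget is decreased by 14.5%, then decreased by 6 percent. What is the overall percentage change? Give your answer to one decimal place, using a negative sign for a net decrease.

A 14.5% decrease multiplies by 0.855.
Then a 6% decrease: 0.855 × 0.94 = 0.8037.
Overall factor 0.8037, i.e. -19.6%.

-19.6%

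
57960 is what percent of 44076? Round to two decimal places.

57960 ÷ 44076 ≈ 131.50%.

131.50%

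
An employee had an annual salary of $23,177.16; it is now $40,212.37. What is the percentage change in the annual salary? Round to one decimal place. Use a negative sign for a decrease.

Change: $40,212.37 − $23,177.16 = $17,035.21.
Relative to the original: $17,035.21 ÷ $23,177.16 ≈ 73.5%.

73.5%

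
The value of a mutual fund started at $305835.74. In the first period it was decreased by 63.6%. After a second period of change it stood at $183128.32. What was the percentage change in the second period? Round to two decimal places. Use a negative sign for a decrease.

64.50%

After the first period: $305835.74 × 0.364 = $111324.20936.
Second-period multiplier: $183128.32 ÷ $111324.20936 ≈ 1.645.
That is a change of 64.50%.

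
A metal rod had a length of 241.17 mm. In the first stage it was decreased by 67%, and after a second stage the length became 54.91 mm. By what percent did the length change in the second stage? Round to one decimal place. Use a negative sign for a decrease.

-31.0%

After the first stage: 241.17 × 0.33 = 79.5861.
Second-stage multiplier: 54.91 ÷ 79.5861 ≈ 0.68994.
That is a change of -31.0%.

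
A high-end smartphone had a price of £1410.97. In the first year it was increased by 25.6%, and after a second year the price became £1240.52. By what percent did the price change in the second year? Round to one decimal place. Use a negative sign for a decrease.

After the first year: £1410.97 × 1.256 = £1772.17832.
Second-year multiplier: £1240.52 ÷ £1772.17832 ≈ 0.7.
That is a change of -30.0%.

-30.0%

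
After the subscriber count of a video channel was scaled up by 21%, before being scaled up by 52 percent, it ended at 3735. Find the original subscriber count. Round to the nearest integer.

2031

Undoing the 52% increase: 3735 ÷ 1.52 ≈ 2457.236842.
Undoing the 21% increase: 2457.236842 ÷ 1.21 ≈ 2031.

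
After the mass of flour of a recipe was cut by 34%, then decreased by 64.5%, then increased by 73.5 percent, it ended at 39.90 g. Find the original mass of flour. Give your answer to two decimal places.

98.15 g

The overall multiplier applied was 0.66 × 0.355 × 1.735 = 0.4065105.
So the original mass of flour was 39.90 ÷ 0.4065105 ≈ 98.15 g.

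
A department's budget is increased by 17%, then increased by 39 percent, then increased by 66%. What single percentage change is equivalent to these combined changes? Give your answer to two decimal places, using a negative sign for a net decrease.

The combined multiplier is 1.17 × 1.39 × 1.66 = 2.699658.
That corresponds to an increase of 169.97%.

169.97%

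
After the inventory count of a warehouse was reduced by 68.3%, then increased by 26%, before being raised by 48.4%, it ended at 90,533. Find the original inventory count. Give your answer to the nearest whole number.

152,737

The overall multiplier applied was 0.317 × 1.26 × 1.484 = 0.59273928.
So the original inventory count was 90,533 ÷ 0.59273928 ≈ 152,737.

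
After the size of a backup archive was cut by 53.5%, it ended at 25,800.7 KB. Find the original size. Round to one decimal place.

The overall multiplier applied was 0.465.
So the original size was 25,800.7 ÷ 0.465 ≈ 55,485.4 KB.

55,485.4 KB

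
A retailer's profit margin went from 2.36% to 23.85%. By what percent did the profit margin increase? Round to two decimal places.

910.59%

The change is 23.85 − 2.36 = 21.49 percentage points.
Relative to the original 2.36%, that is 21.49 ÷ 2.36 ≈ 910.59%.
So the profit margin rose by 910.59%.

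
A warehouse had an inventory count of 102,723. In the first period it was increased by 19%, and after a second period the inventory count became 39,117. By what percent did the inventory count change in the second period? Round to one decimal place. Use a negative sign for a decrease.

-68.0%

After the first period: 102,723 × 1.19 = 122240.37.
Second-period multiplier: 39,117 ÷ 122240.37 ≈ 0.32.
That is a change of -68.0%.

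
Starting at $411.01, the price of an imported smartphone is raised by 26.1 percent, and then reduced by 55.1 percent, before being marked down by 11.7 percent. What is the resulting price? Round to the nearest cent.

$205.48

Each change multiplies by a factor: 1.261 × 0.449 × 0.883 = 0.499944887.
$411.01 × 0.499944887 = $205.48234800587 ≈ $205.48.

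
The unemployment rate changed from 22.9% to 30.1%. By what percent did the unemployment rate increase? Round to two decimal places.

The change is 30.1 − 22.9 = 7.2 percentage points.
Relative to the original 22.9%, that is 7.2 ÷ 22.9 ≈ 31.44%.
So the unemployment rate rose by 31.44%.

31.44%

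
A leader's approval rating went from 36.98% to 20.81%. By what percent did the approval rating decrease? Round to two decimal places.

The change is 20.81 − 36.98 = -16.17 percentage points.
Relative to the original 36.98%, that is -16.17 ÷ 36.98 ≈ -43.73%.
So the approval rating fell by 43.73%.

43.73%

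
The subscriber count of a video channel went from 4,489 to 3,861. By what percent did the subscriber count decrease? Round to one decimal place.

Change: 3,861 − 4,489 = -628.
Relative to the original: -628 ÷ 4,489 ≈ -14.0%.
So the subscriber count decreased by 14.0%.

14.0%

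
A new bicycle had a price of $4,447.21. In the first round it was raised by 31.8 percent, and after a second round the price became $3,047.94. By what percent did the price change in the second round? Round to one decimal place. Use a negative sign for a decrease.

-48.0%

After the first round: $4,447.21 × 1.318 = $5861.42278.
Second-round multiplier: $3,047.94 ÷ $5861.42278 ≈ 0.52.
That is a change of -48.0%.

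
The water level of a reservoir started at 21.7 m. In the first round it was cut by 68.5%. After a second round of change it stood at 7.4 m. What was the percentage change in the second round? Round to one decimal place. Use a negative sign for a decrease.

8.3%

After the first round: 21.7 × 0.315 = 6.8355.
Second-round multiplier: 7.4 ÷ 6.8355 ≈ 1.08258.
That is a change of 8.3%.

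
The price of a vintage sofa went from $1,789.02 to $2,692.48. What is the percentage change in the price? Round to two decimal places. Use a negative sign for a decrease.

Change: $2,692.48 − $1,789.02 = $903.46.
Relative to the original: $903.46 ÷ $1,789.02 ≈ 50.50%.

50.50%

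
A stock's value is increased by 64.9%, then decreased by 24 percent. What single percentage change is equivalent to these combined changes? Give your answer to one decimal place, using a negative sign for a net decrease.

25.3%

The combined multiplier is 1.649 × 0.76 = 1.25324.
That corresponds to an increase of 25.3%.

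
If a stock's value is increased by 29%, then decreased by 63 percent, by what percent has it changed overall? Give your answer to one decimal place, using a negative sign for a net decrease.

-52.3%

The combined multiplier is 1.29 × 0.37 = 0.4773.
That corresponds to a decrease of 52.3%.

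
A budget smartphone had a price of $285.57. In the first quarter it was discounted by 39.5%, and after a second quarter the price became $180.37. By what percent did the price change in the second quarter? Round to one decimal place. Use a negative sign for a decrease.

4.4%

After the first quarter: $285.57 × 0.605 = $172.76985.
Second-quarter multiplier: $180.37 ÷ $172.76985 ≈ 1.04399.
That is a change of 4.4%.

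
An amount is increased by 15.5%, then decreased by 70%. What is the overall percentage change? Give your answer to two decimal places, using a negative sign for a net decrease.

A 15.5% increase multiplies by 1.155.
Then a 70% decrease: 1.155 × 0.3 = 0.3465.
Overall factor 0.3465, i.e. -65.35%.

-65.35%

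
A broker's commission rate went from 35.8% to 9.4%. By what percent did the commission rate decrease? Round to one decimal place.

The change is 9.4 − 35.8 = -26.4 percentage points.
Relative to the original 35.8%, that is -26.4 ÷ 35.8 ≈ -73.7%.
So the commission rate fell by 73.7%.

73.7%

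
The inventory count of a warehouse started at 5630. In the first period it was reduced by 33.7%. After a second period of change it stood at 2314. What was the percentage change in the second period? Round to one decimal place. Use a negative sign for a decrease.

-38.0%

After the first period: 5630 × 0.663 = 3732.69.
Second-period multiplier: 2314 ÷ 3732.69 ≈ 0.61993.
That is a change of -38.0%.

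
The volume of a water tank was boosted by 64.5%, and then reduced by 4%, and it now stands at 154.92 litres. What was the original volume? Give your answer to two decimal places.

98.10 litres

The overall multiplier applied was 1.645 × 0.96 = 1.5792.
So the original volume was 154.92 ÷ 1.5792 ≈ 98.10 litres.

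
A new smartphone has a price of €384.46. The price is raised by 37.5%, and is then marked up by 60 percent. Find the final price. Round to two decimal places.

Each change multiplies by a factor: 1.375 × 1.6 = 2.2.
€384.46 × 2.2 = €845.812 ≈ €845.81.

€845.81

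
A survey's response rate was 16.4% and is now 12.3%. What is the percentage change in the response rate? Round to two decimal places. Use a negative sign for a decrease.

The change is 12.3 − 16.4 = -4.1 percentage points.
Relative to the original 16.4%, that is -4.1 ÷ 16.4 = -25.00%.

-25.00%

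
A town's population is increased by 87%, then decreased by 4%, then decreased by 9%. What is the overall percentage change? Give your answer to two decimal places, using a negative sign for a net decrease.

63.36%

The combined multiplier is 1.87 × 0.96 × 0.91 = 1.633632.
That corresponds to an increase of 63.36%.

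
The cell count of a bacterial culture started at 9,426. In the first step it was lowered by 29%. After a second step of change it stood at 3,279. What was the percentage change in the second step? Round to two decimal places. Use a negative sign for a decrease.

After the first step: 9,426 × 0.71 = 6692.46.
Second-step multiplier: 3,279 ÷ 6692.46 ≈ 0.489954.
That is a change of -51.00%.

-51.00%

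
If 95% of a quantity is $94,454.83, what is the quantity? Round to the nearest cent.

$94,454.83 ÷ 0.95 ≈ $99,426.14.

$99,426.14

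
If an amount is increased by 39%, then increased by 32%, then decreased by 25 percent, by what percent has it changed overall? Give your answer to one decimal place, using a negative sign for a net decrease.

37.6%

A 39% increase multiplies by 1.39.
Then a 32% increase: 1.39 × 1.32 = 1.8348.
Then a 25% decrease: 1.8348 × 0.75 = 1.3761.
Overall factor 1.3761, i.e. 37.6%.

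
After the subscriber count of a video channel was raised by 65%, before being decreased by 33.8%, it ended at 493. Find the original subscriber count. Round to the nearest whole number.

Undoing the 33.8% decrease: 493 ÷ 0.662 ≈ 744.712991.
Undoing the 65% increase: 744.712991 ÷ 1.65 ≈ 451.

451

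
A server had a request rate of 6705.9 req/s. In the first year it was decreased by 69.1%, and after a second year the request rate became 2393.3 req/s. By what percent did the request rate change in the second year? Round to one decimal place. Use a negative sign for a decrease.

15.5%

After the first year: 6705.9 × 0.309 = 2072.1231.
Second-year multiplier: 2393.3 ÷ 2072.1231 ≈ 1.155.
That is a change of 15.5%.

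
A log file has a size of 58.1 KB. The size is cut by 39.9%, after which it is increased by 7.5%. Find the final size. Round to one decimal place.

37.5 KB

39.9% decrease: 58.1 × 0.601 = 34.9181.
7.5% increase: 34.9181 × 1.075 = 37.5369575 ≈ 37.5.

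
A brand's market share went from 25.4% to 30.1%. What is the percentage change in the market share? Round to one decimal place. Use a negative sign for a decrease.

18.5%

The change is 30.1 − 25.4 = 4.7 percentage points.
Relative to the original 25.4%, that is 4.7 ÷ 25.4 ≈ 18.5%.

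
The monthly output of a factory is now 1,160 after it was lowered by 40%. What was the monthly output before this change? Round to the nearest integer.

The overall multiplier applied was 0.6.
So the original monthly output was 1,160 ÷ 0.6 ≈ 1,933.

1,933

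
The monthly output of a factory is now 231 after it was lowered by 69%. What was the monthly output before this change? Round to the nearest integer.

The overall multiplier applied was 0.31.
So the original monthly output was 231 ÷ 0.31 ≈ 745.

745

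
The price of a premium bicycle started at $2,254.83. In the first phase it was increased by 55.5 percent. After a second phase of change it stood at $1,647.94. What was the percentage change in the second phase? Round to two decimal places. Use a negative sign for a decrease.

After the first phase: $2,254.83 × 1.555 = $3506.26065.
Second-phase multiplier: $1,647.94 ÷ $3506.26065 ≈ 0.469999.
That is a change of -53.00%.

-53.00%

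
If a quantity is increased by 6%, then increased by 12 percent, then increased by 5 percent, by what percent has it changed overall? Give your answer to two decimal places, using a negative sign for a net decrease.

24.66%

The combined multiplier is 1.06 × 1.12 × 1.05 = 1.24656.
That corresponds to an increase of 24.66%.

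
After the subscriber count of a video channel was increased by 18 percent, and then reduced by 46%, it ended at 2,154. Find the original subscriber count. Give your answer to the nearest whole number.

The overall multiplier applied was 1.18 × 0.54 = 0.6372.
So the original subscriber count was 2,154 ÷ 0.6372 ≈ 3,380.

3,380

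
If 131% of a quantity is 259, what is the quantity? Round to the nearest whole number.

198

259 ÷ 1.31 ≈ 198.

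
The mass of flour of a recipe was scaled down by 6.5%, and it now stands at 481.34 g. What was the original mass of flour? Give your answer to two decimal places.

514.80 g

The overall multiplier applied was 0.935.
So the original mass of flour was 481.34 ÷ 0.935 ≈ 514.80 g.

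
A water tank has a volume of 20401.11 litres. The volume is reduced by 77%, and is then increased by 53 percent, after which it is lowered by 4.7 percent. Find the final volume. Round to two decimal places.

6841.73 litres

Apply the 77% decrease: 20401.11 × 0.23 = 4692.2553.
Apply the 53% increase: 4692.2553 × 1.53 = 7179.150609.
4.7% decrease: 7179.150609 × 0.953 = 6841.730530377 ≈ 6841.73.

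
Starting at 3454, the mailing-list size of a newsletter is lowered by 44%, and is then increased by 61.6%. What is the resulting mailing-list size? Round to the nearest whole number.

Each change multiplies by a factor: 0.56 × 1.616 = 0.90496.
3454 × 0.90496 = 3125.73184 ≈ 3126.

3126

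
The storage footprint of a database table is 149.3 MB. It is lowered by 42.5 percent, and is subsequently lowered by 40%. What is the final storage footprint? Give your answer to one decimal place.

42.5% decrease: 149.3 × 0.575 = 85.8475.
40% decrease: 85.8475 × 0.6 = 51.5085 ≈ 51.5.

51.5 MB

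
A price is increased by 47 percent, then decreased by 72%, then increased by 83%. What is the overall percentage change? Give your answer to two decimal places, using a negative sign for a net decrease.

The combined multiplier is 1.47 × 0.28 × 1.83 = 0.753228.
That corresponds to a decrease of 24.68%.

-24.68%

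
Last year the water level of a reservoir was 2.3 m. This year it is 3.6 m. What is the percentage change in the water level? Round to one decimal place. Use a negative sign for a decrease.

Change: 3.6 − 2.3 = 1.3.
Relative to the original: 1.3 ÷ 2.3 ≈ 56.5%.

56.5%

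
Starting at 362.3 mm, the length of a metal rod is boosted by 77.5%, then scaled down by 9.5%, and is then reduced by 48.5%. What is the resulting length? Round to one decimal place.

299.7 mm

After the 77.5% increase: 362.3 × 1.775 = 643.0825.
9.5% decrease: 643.0825 × 0.905 = 581.9896625.
Apply the 48.5% decrease: 581.9896625 × 0.515 = 299.7246761875 ≈ 299.7.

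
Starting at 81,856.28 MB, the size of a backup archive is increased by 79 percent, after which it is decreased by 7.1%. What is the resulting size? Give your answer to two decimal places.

136,119.63 MB

Each change multiplies by a factor: 1.79 × 0.929 = 1.66291.
81,856.28 × 1.66291 = 136119.6265748 ≈ 136,119.63.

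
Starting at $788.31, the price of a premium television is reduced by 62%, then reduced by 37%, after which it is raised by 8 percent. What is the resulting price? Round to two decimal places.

$203.82

After the 62% decrease: $788.31 × 0.38 = $299.5578.
Apply the 37% decrease: $299.5578 × 0.63 = $188.721414.
After the 8% increase: $188.721414 × 1.08 = $203.81912712 ≈ $203.82.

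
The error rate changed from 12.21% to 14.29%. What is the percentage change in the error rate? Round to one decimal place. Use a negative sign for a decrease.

The change is 14.29 − 12.21 = 2.08 percentage points.
Relative to the original 12.21%, that is 2.08 ÷ 12.21 ≈ 17.0%.

17.0%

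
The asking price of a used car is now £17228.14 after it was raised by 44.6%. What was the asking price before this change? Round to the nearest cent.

The overall multiplier applied was 1.446.
So the original asking price was £17228.14 ÷ 1.446 ≈ £11914.34.

£11914.34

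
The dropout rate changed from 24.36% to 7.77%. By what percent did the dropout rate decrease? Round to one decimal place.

68.1%

The change is 7.77 − 24.36 = -16.59 percentage points.
Relative to the original 24.36%, that is -16.59 ÷ 24.36 ≈ -68.1%.
So the dropout rate fell by 68.1%.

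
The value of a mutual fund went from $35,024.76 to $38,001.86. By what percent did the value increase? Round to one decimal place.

Change: $38,001.86 − $35,024.76 = $2,977.10.
Relative to the original: $2,977.10 ÷ $35,024.76 ≈ 8.5%.
So the value increased by 8.5%.

8.5%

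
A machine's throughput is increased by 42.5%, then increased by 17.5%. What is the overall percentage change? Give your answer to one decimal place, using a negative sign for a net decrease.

67.4%

A 42.5% increase multiplies by 1.425.
Then a 17.5% increase: 1.425 × 1.175 = 1.674375.
Overall factor 1.674375, i.e. 67.4%.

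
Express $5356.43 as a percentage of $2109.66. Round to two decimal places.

$5356.43 ÷ $2109.66 ≈ 253.90%.

253.90%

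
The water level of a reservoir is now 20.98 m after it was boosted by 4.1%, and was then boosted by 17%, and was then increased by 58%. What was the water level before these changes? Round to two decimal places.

10.90 m

The overall multiplier applied was 1.041 × 1.17 × 1.58 = 1.9243926.
So the original water level was 20.98 ÷ 1.9243926 ≈ 10.90 m.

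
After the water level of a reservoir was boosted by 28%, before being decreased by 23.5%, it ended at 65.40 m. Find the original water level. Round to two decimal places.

Undoing the 23.5% decrease: 65.40 ÷ 0.765 ≈ 85.490196.
Undoing the 28% increase: 85.490196 ÷ 1.28 ≈ 66.79 m.

66.79 m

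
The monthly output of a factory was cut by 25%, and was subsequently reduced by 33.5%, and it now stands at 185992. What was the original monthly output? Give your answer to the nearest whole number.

The overall multiplier applied was 0.75 × 0.665 = 0.49875.
So the original monthly output was 185992 ÷ 0.49875 ≈ 372916.

372916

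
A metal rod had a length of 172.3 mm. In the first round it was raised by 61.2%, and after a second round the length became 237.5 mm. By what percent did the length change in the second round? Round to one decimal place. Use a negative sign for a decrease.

After the first round: 172.3 × 1.612 = 277.7476.
Second-round multiplier: 237.5 ÷ 277.7476 ≈ 0.85509.
That is a change of -14.5%.

-14.5%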